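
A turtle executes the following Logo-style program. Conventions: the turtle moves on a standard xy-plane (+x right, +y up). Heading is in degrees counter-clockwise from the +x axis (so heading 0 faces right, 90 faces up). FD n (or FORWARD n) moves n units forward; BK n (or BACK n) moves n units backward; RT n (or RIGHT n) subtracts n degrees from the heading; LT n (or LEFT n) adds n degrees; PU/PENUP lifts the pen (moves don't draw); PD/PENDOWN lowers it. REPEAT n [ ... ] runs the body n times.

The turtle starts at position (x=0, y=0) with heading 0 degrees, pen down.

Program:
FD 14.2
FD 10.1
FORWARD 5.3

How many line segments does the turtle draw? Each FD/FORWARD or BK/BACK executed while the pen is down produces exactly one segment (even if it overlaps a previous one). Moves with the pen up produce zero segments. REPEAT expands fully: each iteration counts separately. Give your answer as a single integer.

Executing turtle program step by step:
Start: pos=(0,0), heading=0, pen down
FD 14.2: (0,0) -> (14.2,0) [heading=0, draw]
FD 10.1: (14.2,0) -> (24.3,0) [heading=0, draw]
FD 5.3: (24.3,0) -> (29.6,0) [heading=0, draw]
Final: pos=(29.6,0), heading=0, 3 segment(s) drawn
Segments drawn: 3

Answer: 3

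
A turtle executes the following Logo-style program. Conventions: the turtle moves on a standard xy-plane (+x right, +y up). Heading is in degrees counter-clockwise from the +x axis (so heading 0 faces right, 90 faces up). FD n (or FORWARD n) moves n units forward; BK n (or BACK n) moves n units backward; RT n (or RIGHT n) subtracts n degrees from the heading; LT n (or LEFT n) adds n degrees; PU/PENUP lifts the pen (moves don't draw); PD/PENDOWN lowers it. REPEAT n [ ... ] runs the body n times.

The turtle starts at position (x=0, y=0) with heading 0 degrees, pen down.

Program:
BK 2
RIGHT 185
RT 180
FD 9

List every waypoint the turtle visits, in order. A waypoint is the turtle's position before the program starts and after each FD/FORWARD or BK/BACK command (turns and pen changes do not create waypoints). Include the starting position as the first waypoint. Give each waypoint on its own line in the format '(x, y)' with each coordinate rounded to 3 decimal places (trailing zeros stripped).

Answer: (0, 0)
(-2, 0)
(6.966, -0.784)

Derivation:
Executing turtle program step by step:
Start: pos=(0,0), heading=0, pen down
BK 2: (0,0) -> (-2,0) [heading=0, draw]
RT 185: heading 0 -> 175
RT 180: heading 175 -> 355
FD 9: (-2,0) -> (6.966,-0.784) [heading=355, draw]
Final: pos=(6.966,-0.784), heading=355, 2 segment(s) drawn
Waypoints (3 total):
(0, 0)
(-2, 0)
(6.966, -0.784)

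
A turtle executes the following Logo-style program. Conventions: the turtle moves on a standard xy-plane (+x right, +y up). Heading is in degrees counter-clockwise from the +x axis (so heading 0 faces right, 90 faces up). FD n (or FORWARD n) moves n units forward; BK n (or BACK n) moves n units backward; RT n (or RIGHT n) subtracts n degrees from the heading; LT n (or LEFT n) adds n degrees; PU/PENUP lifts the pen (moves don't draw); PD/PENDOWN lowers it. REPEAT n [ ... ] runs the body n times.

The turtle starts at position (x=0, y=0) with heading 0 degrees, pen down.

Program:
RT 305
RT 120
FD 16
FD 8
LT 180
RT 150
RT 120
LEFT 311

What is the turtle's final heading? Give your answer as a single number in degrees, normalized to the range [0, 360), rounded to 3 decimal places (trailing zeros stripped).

Answer: 156

Derivation:
Executing turtle program step by step:
Start: pos=(0,0), heading=0, pen down
RT 305: heading 0 -> 55
RT 120: heading 55 -> 295
FD 16: (0,0) -> (6.762,-14.501) [heading=295, draw]
FD 8: (6.762,-14.501) -> (10.143,-21.751) [heading=295, draw]
LT 180: heading 295 -> 115
RT 150: heading 115 -> 325
RT 120: heading 325 -> 205
LT 311: heading 205 -> 156
Final: pos=(10.143,-21.751), heading=156, 2 segment(s) drawn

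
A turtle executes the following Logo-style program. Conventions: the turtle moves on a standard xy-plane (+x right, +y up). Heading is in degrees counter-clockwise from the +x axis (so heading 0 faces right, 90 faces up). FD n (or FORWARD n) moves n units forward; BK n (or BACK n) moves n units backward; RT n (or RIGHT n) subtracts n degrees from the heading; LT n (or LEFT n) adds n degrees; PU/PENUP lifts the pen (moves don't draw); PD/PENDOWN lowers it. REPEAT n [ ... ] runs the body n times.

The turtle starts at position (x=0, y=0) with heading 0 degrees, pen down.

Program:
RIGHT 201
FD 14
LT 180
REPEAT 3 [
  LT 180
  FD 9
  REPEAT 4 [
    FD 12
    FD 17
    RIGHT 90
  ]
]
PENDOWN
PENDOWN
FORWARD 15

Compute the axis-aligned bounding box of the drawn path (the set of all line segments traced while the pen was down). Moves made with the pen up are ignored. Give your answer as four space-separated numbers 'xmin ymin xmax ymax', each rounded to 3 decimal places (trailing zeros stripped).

Answer: -48.546 -32.449 14.004 45.709

Derivation:
Executing turtle program step by step:
Start: pos=(0,0), heading=0, pen down
RT 201: heading 0 -> 159
FD 14: (0,0) -> (-13.07,5.017) [heading=159, draw]
LT 180: heading 159 -> 339
REPEAT 3 [
  -- iteration 1/3 --
  LT 180: heading 339 -> 159
  FD 9: (-13.07,5.017) -> (-21.472,8.242) [heading=159, draw]
  REPEAT 4 [
    -- iteration 1/4 --
    FD 12: (-21.472,8.242) -> (-32.675,12.543) [heading=159, draw]
    FD 17: (-32.675,12.543) -> (-48.546,18.635) [heading=159, draw]
    RT 90: heading 159 -> 69
    -- iteration 2/4 --
    FD 12: (-48.546,18.635) -> (-44.246,29.838) [heading=69, draw]
    FD 17: (-44.246,29.838) -> (-38.154,45.709) [heading=69, draw]
    RT 90: heading 69 -> 339
    -- iteration 3/4 --
    FD 12: (-38.154,45.709) -> (-26.951,41.409) [heading=339, draw]
    FD 17: (-26.951,41.409) -> (-11.08,35.316) [heading=339, draw]
    RT 90: heading 339 -> 249
    -- iteration 4/4 --
    FD 12: (-11.08,35.316) -> (-15.38,24.113) [heading=249, draw]
    FD 17: (-15.38,24.113) -> (-21.472,8.242) [heading=249, draw]
    RT 90: heading 249 -> 159
  ]
  -- iteration 2/3 --
  LT 180: heading 159 -> 339
  FD 9: (-21.472,8.242) -> (-13.07,5.017) [heading=339, draw]
  REPEAT 4 [
    -- iteration 1/4 --
    FD 12: (-13.07,5.017) -> (-1.867,0.717) [heading=339, draw]
    FD 17: (-1.867,0.717) -> (14.004,-5.376) [heading=339, draw]
    RT 90: heading 339 -> 249
    -- iteration 2/4 --
    FD 12: (14.004,-5.376) -> (9.703,-16.578) [heading=249, draw]
    FD 17: (9.703,-16.578) -> (3.611,-32.449) [heading=249, draw]
    RT 90: heading 249 -> 159
    -- iteration 3/4 --
    FD 12: (3.611,-32.449) -> (-7.592,-28.149) [heading=159, draw]
    FD 17: (-7.592,-28.149) -> (-23.463,-22.057) [heading=159, draw]
    RT 90: heading 159 -> 69
    -- iteration 4/4 --
    FD 12: (-23.463,-22.057) -> (-19.162,-10.854) [heading=69, draw]
    FD 17: (-19.162,-10.854) -> (-13.07,5.017) [heading=69, draw]
    RT 90: heading 69 -> 339
  ]
  -- iteration 3/3 --
  LT 180: heading 339 -> 159
  FD 9: (-13.07,5.017) -> (-21.472,8.242) [heading=159, draw]
  REPEAT 4 [
    -- iteration 1/4 --
    FD 12: (-21.472,8.242) -> (-32.675,12.543) [heading=159, draw]
    FD 17: (-32.675,12.543) -> (-48.546,18.635) [heading=159, draw]
    RT 90: heading 159 -> 69
    -- iteration 2/4 --
    FD 12: (-48.546,18.635) -> (-44.246,29.838) [heading=69, draw]
    FD 17: (-44.246,29.838) -> (-38.154,45.709) [heading=69, draw]
    RT 90: heading 69 -> 339
    -- iteration 3/4 --
    FD 12: (-38.154,45.709) -> (-26.951,41.409) [heading=339, draw]
    FD 17: (-26.951,41.409) -> (-11.08,35.316) [heading=339, draw]
    RT 90: heading 339 -> 249
    -- iteration 4/4 --
    FD 12: (-11.08,35.316) -> (-15.38,24.113) [heading=249, draw]
    FD 17: (-15.38,24.113) -> (-21.472,8.242) [heading=249, draw]
    RT 90: heading 249 -> 159
  ]
]
PD: pen down
PD: pen down
FD 15: (-21.472,8.242) -> (-35.476,13.618) [heading=159, draw]
Final: pos=(-35.476,13.618), heading=159, 29 segment(s) drawn

Segment endpoints: x in {-48.546, -48.546, -44.246, -44.246, -38.154, -38.154, -35.476, -32.675, -32.675, -26.951, -26.951, -23.463, -21.472, -21.472, -21.472, -19.162, -15.38, -15.38, -13.07, -13.07, -13.07, -11.08, -11.08, -7.592, -1.867, 0, 3.611, 9.703, 14.004}, y in {-32.449, -28.149, -22.057, -16.578, -10.854, -5.376, 0, 0.717, 5.017, 5.017, 5.017, 8.242, 8.242, 8.242, 8.242, 12.543, 12.543, 13.618, 18.635, 18.635, 24.113, 24.113, 29.838, 29.838, 35.316, 35.316, 41.409, 41.409, 45.709, 45.709}
xmin=-48.546, ymin=-32.449, xmax=14.004, ymax=45.709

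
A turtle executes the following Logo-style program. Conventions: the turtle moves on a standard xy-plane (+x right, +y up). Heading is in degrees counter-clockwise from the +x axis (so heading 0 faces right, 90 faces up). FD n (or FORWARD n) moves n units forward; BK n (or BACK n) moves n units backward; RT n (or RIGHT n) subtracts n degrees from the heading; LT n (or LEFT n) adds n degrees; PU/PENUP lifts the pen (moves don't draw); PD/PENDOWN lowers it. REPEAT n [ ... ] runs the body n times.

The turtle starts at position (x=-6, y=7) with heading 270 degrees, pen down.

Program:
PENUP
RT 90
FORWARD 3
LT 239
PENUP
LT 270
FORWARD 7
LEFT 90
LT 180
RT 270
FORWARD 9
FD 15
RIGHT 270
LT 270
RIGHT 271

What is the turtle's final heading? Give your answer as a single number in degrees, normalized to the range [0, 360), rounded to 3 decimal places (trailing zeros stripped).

Executing turtle program step by step:
Start: pos=(-6,7), heading=270, pen down
PU: pen up
RT 90: heading 270 -> 180
FD 3: (-6,7) -> (-9,7) [heading=180, move]
LT 239: heading 180 -> 59
PU: pen up
LT 270: heading 59 -> 329
FD 7: (-9,7) -> (-3,3.395) [heading=329, move]
LT 90: heading 329 -> 59
LT 180: heading 59 -> 239
RT 270: heading 239 -> 329
FD 9: (-3,3.395) -> (4.715,-1.241) [heading=329, move]
FD 15: (4.715,-1.241) -> (17.572,-8.966) [heading=329, move]
RT 270: heading 329 -> 59
LT 270: heading 59 -> 329
RT 271: heading 329 -> 58
Final: pos=(17.572,-8.966), heading=58, 0 segment(s) drawn

Answer: 58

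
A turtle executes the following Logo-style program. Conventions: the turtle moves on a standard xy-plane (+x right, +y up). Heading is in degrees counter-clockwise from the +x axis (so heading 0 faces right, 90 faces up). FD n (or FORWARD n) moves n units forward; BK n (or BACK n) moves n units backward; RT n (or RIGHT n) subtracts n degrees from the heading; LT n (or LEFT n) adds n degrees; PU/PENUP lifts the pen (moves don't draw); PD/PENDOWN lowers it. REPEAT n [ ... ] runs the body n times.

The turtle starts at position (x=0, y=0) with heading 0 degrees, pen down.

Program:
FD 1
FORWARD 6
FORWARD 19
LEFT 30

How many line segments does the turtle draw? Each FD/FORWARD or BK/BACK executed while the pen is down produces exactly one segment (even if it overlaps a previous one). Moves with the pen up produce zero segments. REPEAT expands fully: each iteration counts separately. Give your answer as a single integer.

Answer: 3

Derivation:
Executing turtle program step by step:
Start: pos=(0,0), heading=0, pen down
FD 1: (0,0) -> (1,0) [heading=0, draw]
FD 6: (1,0) -> (7,0) [heading=0, draw]
FD 19: (7,0) -> (26,0) [heading=0, draw]
LT 30: heading 0 -> 30
Final: pos=(26,0), heading=30, 3 segment(s) drawn
Segments drawn: 3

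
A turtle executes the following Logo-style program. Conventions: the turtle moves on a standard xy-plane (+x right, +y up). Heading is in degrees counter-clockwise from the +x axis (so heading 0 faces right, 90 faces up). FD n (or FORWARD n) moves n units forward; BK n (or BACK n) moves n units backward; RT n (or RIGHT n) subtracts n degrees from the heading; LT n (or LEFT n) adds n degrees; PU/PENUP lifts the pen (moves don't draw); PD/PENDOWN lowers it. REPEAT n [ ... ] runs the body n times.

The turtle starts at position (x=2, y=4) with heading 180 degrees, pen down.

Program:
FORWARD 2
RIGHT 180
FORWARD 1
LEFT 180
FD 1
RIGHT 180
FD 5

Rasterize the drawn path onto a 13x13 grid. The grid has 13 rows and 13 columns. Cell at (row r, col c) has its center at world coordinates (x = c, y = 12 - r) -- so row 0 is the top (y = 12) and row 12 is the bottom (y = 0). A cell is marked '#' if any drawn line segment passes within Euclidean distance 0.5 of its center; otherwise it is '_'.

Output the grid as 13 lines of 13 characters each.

Answer: _____________
_____________
_____________
_____________
_____________
_____________
_____________
_____________
######_______
_____________
_____________
_____________
_____________

Derivation:
Segment 0: (2,4) -> (0,4)
Segment 1: (0,4) -> (1,4)
Segment 2: (1,4) -> (0,4)
Segment 3: (0,4) -> (5,4)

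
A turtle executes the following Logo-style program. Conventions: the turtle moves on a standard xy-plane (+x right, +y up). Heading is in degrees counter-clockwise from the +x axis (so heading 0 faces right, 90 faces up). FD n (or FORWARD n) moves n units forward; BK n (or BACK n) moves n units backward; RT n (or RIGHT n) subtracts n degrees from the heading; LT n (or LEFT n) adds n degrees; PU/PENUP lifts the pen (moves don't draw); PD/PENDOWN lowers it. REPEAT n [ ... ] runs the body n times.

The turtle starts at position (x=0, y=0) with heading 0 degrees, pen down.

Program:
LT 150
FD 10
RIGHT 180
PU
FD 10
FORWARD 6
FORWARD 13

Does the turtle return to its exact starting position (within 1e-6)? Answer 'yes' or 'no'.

Answer: no

Derivation:
Executing turtle program step by step:
Start: pos=(0,0), heading=0, pen down
LT 150: heading 0 -> 150
FD 10: (0,0) -> (-8.66,5) [heading=150, draw]
RT 180: heading 150 -> 330
PU: pen up
FD 10: (-8.66,5) -> (0,0) [heading=330, move]
FD 6: (0,0) -> (5.196,-3) [heading=330, move]
FD 13: (5.196,-3) -> (16.454,-9.5) [heading=330, move]
Final: pos=(16.454,-9.5), heading=330, 1 segment(s) drawn

Start position: (0, 0)
Final position: (16.454, -9.5)
Distance = 19; >= 1e-6 -> NOT closed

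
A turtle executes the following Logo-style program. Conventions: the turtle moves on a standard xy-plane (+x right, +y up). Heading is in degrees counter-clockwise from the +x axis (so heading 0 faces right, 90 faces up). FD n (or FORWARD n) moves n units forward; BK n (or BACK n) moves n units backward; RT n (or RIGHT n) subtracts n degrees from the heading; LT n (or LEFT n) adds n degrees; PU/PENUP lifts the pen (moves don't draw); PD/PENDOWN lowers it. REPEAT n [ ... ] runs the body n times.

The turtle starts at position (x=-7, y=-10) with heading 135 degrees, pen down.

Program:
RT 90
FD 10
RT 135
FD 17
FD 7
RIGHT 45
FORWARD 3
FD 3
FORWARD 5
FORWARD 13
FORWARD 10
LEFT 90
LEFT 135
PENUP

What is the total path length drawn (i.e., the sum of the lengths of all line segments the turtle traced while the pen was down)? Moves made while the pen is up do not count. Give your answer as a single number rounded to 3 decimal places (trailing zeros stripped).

Answer: 68

Derivation:
Executing turtle program step by step:
Start: pos=(-7,-10), heading=135, pen down
RT 90: heading 135 -> 45
FD 10: (-7,-10) -> (0.071,-2.929) [heading=45, draw]
RT 135: heading 45 -> 270
FD 17: (0.071,-2.929) -> (0.071,-19.929) [heading=270, draw]
FD 7: (0.071,-19.929) -> (0.071,-26.929) [heading=270, draw]
RT 45: heading 270 -> 225
FD 3: (0.071,-26.929) -> (-2.05,-29.05) [heading=225, draw]
FD 3: (-2.05,-29.05) -> (-4.172,-31.172) [heading=225, draw]
FD 5: (-4.172,-31.172) -> (-7.707,-34.707) [heading=225, draw]
FD 13: (-7.707,-34.707) -> (-16.899,-43.899) [heading=225, draw]
FD 10: (-16.899,-43.899) -> (-23.971,-50.971) [heading=225, draw]
LT 90: heading 225 -> 315
LT 135: heading 315 -> 90
PU: pen up
Final: pos=(-23.971,-50.971), heading=90, 8 segment(s) drawn

Segment lengths:
  seg 1: (-7,-10) -> (0.071,-2.929), length = 10
  seg 2: (0.071,-2.929) -> (0.071,-19.929), length = 17
  seg 3: (0.071,-19.929) -> (0.071,-26.929), length = 7
  seg 4: (0.071,-26.929) -> (-2.05,-29.05), length = 3
  seg 5: (-2.05,-29.05) -> (-4.172,-31.172), length = 3
  seg 6: (-4.172,-31.172) -> (-7.707,-34.707), length = 5
  seg 7: (-7.707,-34.707) -> (-16.899,-43.899), length = 13
  seg 8: (-16.899,-43.899) -> (-23.971,-50.971), length = 10
Total = 68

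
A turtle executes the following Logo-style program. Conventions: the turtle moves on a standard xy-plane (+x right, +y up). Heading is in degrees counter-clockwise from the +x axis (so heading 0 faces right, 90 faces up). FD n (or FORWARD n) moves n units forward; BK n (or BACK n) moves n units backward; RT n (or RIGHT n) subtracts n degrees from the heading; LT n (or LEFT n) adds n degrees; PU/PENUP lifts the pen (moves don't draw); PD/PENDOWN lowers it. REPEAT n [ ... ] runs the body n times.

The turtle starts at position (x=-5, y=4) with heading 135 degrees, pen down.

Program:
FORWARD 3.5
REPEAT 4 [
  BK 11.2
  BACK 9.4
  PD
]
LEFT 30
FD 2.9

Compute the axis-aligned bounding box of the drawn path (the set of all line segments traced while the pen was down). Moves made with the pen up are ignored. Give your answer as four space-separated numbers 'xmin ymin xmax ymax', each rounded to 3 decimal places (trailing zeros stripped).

Executing turtle program step by step:
Start: pos=(-5,4), heading=135, pen down
FD 3.5: (-5,4) -> (-7.475,6.475) [heading=135, draw]
REPEAT 4 [
  -- iteration 1/4 --
  BK 11.2: (-7.475,6.475) -> (0.445,-1.445) [heading=135, draw]
  BK 9.4: (0.445,-1.445) -> (7.092,-8.092) [heading=135, draw]
  PD: pen down
  -- iteration 2/4 --
  BK 11.2: (7.092,-8.092) -> (15.011,-16.011) [heading=135, draw]
  BK 9.4: (15.011,-16.011) -> (21.658,-22.658) [heading=135, draw]
  PD: pen down
  -- iteration 3/4 --
  BK 11.2: (21.658,-22.658) -> (29.578,-30.578) [heading=135, draw]
  BK 9.4: (29.578,-30.578) -> (36.224,-37.224) [heading=135, draw]
  PD: pen down
  -- iteration 4/4 --
  BK 11.2: (36.224,-37.224) -> (44.144,-45.144) [heading=135, draw]
  BK 9.4: (44.144,-45.144) -> (50.791,-51.791) [heading=135, draw]
  PD: pen down
]
LT 30: heading 135 -> 165
FD 2.9: (50.791,-51.791) -> (47.99,-51.04) [heading=165, draw]
Final: pos=(47.99,-51.04), heading=165, 10 segment(s) drawn

Segment endpoints: x in {-7.475, -5, 0.445, 7.092, 15.011, 21.658, 29.578, 36.224, 44.144, 47.99, 50.791}, y in {-51.791, -51.04, -45.144, -37.224, -30.578, -22.658, -16.011, -8.092, -1.445, 4, 6.475}
xmin=-7.475, ymin=-51.791, xmax=50.791, ymax=6.475

Answer: -7.475 -51.791 50.791 6.475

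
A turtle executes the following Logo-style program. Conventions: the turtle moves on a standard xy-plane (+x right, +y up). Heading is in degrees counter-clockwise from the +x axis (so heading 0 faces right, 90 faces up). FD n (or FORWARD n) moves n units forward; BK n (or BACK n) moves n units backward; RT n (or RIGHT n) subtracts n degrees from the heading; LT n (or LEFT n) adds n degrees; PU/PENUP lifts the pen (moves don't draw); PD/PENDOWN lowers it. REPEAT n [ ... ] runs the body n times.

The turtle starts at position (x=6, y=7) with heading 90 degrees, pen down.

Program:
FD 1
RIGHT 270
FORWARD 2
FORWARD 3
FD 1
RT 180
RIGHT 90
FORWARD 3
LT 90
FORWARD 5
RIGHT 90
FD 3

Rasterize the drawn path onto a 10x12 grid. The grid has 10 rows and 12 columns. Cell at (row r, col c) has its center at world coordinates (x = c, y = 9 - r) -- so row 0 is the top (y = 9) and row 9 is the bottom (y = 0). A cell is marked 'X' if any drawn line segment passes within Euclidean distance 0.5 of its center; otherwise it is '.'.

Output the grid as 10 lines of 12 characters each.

Segment 0: (6,7) -> (6,8)
Segment 1: (6,8) -> (4,8)
Segment 2: (4,8) -> (1,8)
Segment 3: (1,8) -> (0,8)
Segment 4: (0,8) -> (0,5)
Segment 5: (0,5) -> (5,5)
Segment 6: (5,5) -> (5,2)

Answer: ............
XXXXXXX.....
X.....X.....
X...........
XXXXXX......
.....X......
.....X......
.....X......
............
............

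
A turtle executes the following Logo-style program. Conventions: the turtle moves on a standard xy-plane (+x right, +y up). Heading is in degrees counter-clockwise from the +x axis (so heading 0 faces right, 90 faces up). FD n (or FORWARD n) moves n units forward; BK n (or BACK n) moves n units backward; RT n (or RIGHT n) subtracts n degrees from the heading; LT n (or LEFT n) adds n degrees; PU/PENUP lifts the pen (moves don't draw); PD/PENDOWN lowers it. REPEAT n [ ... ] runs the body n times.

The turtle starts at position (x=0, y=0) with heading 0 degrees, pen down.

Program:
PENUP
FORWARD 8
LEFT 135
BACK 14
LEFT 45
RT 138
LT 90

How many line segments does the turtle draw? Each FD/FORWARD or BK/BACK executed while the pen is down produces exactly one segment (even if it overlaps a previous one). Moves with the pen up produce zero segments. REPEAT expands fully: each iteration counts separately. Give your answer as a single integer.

Answer: 0

Derivation:
Executing turtle program step by step:
Start: pos=(0,0), heading=0, pen down
PU: pen up
FD 8: (0,0) -> (8,0) [heading=0, move]
LT 135: heading 0 -> 135
BK 14: (8,0) -> (17.899,-9.899) [heading=135, move]
LT 45: heading 135 -> 180
RT 138: heading 180 -> 42
LT 90: heading 42 -> 132
Final: pos=(17.899,-9.899), heading=132, 0 segment(s) drawn
Segments drawn: 0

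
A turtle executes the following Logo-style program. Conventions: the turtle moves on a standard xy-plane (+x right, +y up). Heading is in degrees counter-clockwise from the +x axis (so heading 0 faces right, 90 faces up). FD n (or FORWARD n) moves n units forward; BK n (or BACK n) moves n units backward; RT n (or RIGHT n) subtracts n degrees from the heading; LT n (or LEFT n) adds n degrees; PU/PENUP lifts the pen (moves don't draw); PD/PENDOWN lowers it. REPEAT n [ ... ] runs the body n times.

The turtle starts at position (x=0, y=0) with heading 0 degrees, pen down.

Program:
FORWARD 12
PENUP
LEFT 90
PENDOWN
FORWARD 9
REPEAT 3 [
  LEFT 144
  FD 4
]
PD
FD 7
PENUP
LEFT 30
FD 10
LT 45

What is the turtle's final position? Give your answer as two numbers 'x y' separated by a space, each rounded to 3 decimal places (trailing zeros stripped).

Answer: -6.79 8.32

Derivation:
Executing turtle program step by step:
Start: pos=(0,0), heading=0, pen down
FD 12: (0,0) -> (12,0) [heading=0, draw]
PU: pen up
LT 90: heading 0 -> 90
PD: pen down
FD 9: (12,0) -> (12,9) [heading=90, draw]
REPEAT 3 [
  -- iteration 1/3 --
  LT 144: heading 90 -> 234
  FD 4: (12,9) -> (9.649,5.764) [heading=234, draw]
  -- iteration 2/3 --
  LT 144: heading 234 -> 18
  FD 4: (9.649,5.764) -> (13.453,7) [heading=18, draw]
  -- iteration 3/3 --
  LT 144: heading 18 -> 162
  FD 4: (13.453,7) -> (9.649,8.236) [heading=162, draw]
]
PD: pen down
FD 7: (9.649,8.236) -> (2.991,10.399) [heading=162, draw]
PU: pen up
LT 30: heading 162 -> 192
FD 10: (2.991,10.399) -> (-6.79,8.32) [heading=192, move]
LT 45: heading 192 -> 237
Final: pos=(-6.79,8.32), heading=237, 6 segment(s) drawn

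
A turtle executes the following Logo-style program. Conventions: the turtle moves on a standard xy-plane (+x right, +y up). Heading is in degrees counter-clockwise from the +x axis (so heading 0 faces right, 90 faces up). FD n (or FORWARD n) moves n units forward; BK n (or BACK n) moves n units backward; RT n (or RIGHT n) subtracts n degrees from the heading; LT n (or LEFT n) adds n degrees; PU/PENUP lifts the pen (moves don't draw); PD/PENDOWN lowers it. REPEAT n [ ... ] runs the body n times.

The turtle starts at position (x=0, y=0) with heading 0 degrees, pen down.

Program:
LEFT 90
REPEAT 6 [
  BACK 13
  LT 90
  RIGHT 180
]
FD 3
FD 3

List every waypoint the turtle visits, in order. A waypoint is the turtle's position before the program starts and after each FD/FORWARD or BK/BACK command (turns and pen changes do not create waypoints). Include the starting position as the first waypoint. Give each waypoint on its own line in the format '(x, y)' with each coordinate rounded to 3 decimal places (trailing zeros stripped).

Answer: (0, 0)
(0, -13)
(-13, -13)
(-13, 0)
(0, 0)
(0, -13)
(-13, -13)
(-13, -16)
(-13, -19)

Derivation:
Executing turtle program step by step:
Start: pos=(0,0), heading=0, pen down
LT 90: heading 0 -> 90
REPEAT 6 [
  -- iteration 1/6 --
  BK 13: (0,0) -> (0,-13) [heading=90, draw]
  LT 90: heading 90 -> 180
  RT 180: heading 180 -> 0
  -- iteration 2/6 --
  BK 13: (0,-13) -> (-13,-13) [heading=0, draw]
  LT 90: heading 0 -> 90
  RT 180: heading 90 -> 270
  -- iteration 3/6 --
  BK 13: (-13,-13) -> (-13,0) [heading=270, draw]
  LT 90: heading 270 -> 0
  RT 180: heading 0 -> 180
  -- iteration 4/6 --
  BK 13: (-13,0) -> (0,0) [heading=180, draw]
  LT 90: heading 180 -> 270
  RT 180: heading 270 -> 90
  -- iteration 5/6 --
  BK 13: (0,0) -> (0,-13) [heading=90, draw]
  LT 90: heading 90 -> 180
  RT 180: heading 180 -> 0
  -- iteration 6/6 --
  BK 13: (0,-13) -> (-13,-13) [heading=0, draw]
  LT 90: heading 0 -> 90
  RT 180: heading 90 -> 270
]
FD 3: (-13,-13) -> (-13,-16) [heading=270, draw]
FD 3: (-13,-16) -> (-13,-19) [heading=270, draw]
Final: pos=(-13,-19), heading=270, 8 segment(s) drawn
Waypoints (9 total):
(0, 0)
(0, -13)
(-13, -13)
(-13, 0)
(0, 0)
(0, -13)
(-13, -13)
(-13, -16)
(-13, -19)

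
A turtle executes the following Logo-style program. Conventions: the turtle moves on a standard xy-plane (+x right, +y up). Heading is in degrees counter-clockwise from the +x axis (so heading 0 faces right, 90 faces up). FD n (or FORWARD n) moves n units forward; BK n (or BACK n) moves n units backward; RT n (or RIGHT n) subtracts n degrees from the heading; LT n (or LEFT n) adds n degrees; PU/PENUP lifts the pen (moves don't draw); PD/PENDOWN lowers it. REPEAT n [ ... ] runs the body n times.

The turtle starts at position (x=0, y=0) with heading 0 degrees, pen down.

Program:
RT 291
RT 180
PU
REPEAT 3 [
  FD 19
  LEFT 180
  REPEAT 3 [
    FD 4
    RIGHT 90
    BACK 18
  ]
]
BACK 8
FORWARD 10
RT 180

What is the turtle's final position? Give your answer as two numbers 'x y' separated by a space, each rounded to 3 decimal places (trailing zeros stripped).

Executing turtle program step by step:
Start: pos=(0,0), heading=0, pen down
RT 291: heading 0 -> 69
RT 180: heading 69 -> 249
PU: pen up
REPEAT 3 [
  -- iteration 1/3 --
  FD 19: (0,0) -> (-6.809,-17.738) [heading=249, move]
  LT 180: heading 249 -> 69
  REPEAT 3 [
    -- iteration 1/3 --
    FD 4: (-6.809,-17.738) -> (-5.376,-14.004) [heading=69, move]
    RT 90: heading 69 -> 339
    BK 18: (-5.376,-14.004) -> (-22.18,-7.553) [heading=339, move]
    -- iteration 2/3 --
    FD 4: (-22.18,-7.553) -> (-18.446,-8.987) [heading=339, move]
    RT 90: heading 339 -> 249
    BK 18: (-18.446,-8.987) -> (-11.995,7.818) [heading=249, move]
    -- iteration 3/3 --
    FD 4: (-11.995,7.818) -> (-13.428,4.084) [heading=249, move]
    RT 90: heading 249 -> 159
    BK 18: (-13.428,4.084) -> (3.376,-2.367) [heading=159, move]
  ]
  -- iteration 2/3 --
  FD 19: (3.376,-2.367) -> (-14.362,4.442) [heading=159, move]
  LT 180: heading 159 -> 339
  REPEAT 3 [
    -- iteration 1/3 --
    FD 4: (-14.362,4.442) -> (-10.628,3.008) [heading=339, move]
    RT 90: heading 339 -> 249
    BK 18: (-10.628,3.008) -> (-4.177,19.813) [heading=249, move]
    -- iteration 2/3 --
    FD 4: (-4.177,19.813) -> (-5.611,16.079) [heading=249, move]
    RT 90: heading 249 -> 159
    BK 18: (-5.611,16.079) -> (11.194,9.628) [heading=159, move]
    -- iteration 3/3 --
    FD 4: (11.194,9.628) -> (7.46,11.061) [heading=159, move]
    RT 90: heading 159 -> 69
    BK 18: (7.46,11.061) -> (1.009,-5.743) [heading=69, move]
  ]
  -- iteration 3/3 --
  FD 19: (1.009,-5.743) -> (7.818,11.995) [heading=69, move]
  LT 180: heading 69 -> 249
  REPEAT 3 [
    -- iteration 1/3 --
    FD 4: (7.818,11.995) -> (6.384,8.261) [heading=249, move]
    RT 90: heading 249 -> 159
    BK 18: (6.384,8.261) -> (23.189,1.81) [heading=159, move]
    -- iteration 2/3 --
    FD 4: (23.189,1.81) -> (19.455,3.244) [heading=159, move]
    RT 90: heading 159 -> 69
    BK 18: (19.455,3.244) -> (13.004,-13.561) [heading=69, move]
    -- iteration 3/3 --
    FD 4: (13.004,-13.561) -> (14.437,-9.827) [heading=69, move]
    RT 90: heading 69 -> 339
    BK 18: (14.437,-9.827) -> (-2.367,-3.376) [heading=339, move]
  ]
]
BK 8: (-2.367,-3.376) -> (-9.836,-0.509) [heading=339, move]
FD 10: (-9.836,-0.509) -> (-0.5,-4.093) [heading=339, move]
RT 180: heading 339 -> 159
Final: pos=(-0.5,-4.093), heading=159, 0 segment(s) drawn

Answer: -0.5 -4.093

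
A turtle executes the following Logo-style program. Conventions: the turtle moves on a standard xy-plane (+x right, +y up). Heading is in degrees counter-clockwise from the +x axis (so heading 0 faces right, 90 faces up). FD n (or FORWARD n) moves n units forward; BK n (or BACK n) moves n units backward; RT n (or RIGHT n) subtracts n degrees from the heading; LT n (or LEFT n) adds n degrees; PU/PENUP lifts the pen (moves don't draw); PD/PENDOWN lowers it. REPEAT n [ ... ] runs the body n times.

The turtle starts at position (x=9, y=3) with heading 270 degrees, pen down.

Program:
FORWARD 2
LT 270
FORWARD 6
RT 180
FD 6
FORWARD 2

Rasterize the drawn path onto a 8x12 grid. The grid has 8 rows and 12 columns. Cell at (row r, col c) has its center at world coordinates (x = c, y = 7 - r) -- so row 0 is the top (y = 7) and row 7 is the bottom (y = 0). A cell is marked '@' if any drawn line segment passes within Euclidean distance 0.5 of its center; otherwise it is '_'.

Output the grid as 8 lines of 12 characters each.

Segment 0: (9,3) -> (9,1)
Segment 1: (9,1) -> (3,1)
Segment 2: (3,1) -> (9,1)
Segment 3: (9,1) -> (11,1)

Answer: ____________
____________
____________
____________
_________@__
_________@__
___@@@@@@@@@
____________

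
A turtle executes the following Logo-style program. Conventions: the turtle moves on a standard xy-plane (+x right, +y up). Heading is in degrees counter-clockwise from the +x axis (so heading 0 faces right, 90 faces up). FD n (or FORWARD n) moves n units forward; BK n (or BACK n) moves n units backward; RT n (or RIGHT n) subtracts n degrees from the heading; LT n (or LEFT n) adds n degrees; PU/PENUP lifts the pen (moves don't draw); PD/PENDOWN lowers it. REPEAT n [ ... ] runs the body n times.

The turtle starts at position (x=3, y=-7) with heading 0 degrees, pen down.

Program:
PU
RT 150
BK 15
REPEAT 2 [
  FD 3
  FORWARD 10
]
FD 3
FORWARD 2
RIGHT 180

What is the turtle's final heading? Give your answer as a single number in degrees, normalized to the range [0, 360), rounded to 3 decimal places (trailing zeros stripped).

Executing turtle program step by step:
Start: pos=(3,-7), heading=0, pen down
PU: pen up
RT 150: heading 0 -> 210
BK 15: (3,-7) -> (15.99,0.5) [heading=210, move]
REPEAT 2 [
  -- iteration 1/2 --
  FD 3: (15.99,0.5) -> (13.392,-1) [heading=210, move]
  FD 10: (13.392,-1) -> (4.732,-6) [heading=210, move]
  -- iteration 2/2 --
  FD 3: (4.732,-6) -> (2.134,-7.5) [heading=210, move]
  FD 10: (2.134,-7.5) -> (-6.526,-12.5) [heading=210, move]
]
FD 3: (-6.526,-12.5) -> (-9.124,-14) [heading=210, move]
FD 2: (-9.124,-14) -> (-10.856,-15) [heading=210, move]
RT 180: heading 210 -> 30
Final: pos=(-10.856,-15), heading=30, 0 segment(s) drawn

Answer: 30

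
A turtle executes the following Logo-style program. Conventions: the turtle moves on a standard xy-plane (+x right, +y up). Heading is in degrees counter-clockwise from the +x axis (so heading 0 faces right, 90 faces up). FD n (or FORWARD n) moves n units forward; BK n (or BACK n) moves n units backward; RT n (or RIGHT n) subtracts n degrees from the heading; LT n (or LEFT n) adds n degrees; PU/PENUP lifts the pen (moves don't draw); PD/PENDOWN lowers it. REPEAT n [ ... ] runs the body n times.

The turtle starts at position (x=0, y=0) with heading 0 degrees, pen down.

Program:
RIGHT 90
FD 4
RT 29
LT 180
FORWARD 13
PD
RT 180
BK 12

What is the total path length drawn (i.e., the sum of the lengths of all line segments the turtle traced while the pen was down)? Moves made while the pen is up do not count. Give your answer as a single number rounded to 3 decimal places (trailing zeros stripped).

Answer: 29

Derivation:
Executing turtle program step by step:
Start: pos=(0,0), heading=0, pen down
RT 90: heading 0 -> 270
FD 4: (0,0) -> (0,-4) [heading=270, draw]
RT 29: heading 270 -> 241
LT 180: heading 241 -> 61
FD 13: (0,-4) -> (6.303,7.37) [heading=61, draw]
PD: pen down
RT 180: heading 61 -> 241
BK 12: (6.303,7.37) -> (12.12,17.865) [heading=241, draw]
Final: pos=(12.12,17.865), heading=241, 3 segment(s) drawn

Segment lengths:
  seg 1: (0,0) -> (0,-4), length = 4
  seg 2: (0,-4) -> (6.303,7.37), length = 13
  seg 3: (6.303,7.37) -> (12.12,17.865), length = 12
Total = 29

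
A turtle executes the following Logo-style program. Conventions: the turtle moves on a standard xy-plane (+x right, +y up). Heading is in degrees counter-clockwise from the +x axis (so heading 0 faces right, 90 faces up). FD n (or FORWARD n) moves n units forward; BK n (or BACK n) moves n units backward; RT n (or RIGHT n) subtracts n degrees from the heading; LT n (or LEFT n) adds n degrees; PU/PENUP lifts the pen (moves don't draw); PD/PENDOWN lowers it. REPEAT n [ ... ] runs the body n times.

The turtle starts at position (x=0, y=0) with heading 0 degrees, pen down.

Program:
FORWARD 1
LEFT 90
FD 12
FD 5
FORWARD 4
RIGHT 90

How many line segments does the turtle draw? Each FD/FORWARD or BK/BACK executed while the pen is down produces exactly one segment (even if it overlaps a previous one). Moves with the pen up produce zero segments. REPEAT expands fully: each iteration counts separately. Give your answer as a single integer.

Answer: 4

Derivation:
Executing turtle program step by step:
Start: pos=(0,0), heading=0, pen down
FD 1: (0,0) -> (1,0) [heading=0, draw]
LT 90: heading 0 -> 90
FD 12: (1,0) -> (1,12) [heading=90, draw]
FD 5: (1,12) -> (1,17) [heading=90, draw]
FD 4: (1,17) -> (1,21) [heading=90, draw]
RT 90: heading 90 -> 0
Final: pos=(1,21), heading=0, 4 segment(s) drawn
Segments drawn: 4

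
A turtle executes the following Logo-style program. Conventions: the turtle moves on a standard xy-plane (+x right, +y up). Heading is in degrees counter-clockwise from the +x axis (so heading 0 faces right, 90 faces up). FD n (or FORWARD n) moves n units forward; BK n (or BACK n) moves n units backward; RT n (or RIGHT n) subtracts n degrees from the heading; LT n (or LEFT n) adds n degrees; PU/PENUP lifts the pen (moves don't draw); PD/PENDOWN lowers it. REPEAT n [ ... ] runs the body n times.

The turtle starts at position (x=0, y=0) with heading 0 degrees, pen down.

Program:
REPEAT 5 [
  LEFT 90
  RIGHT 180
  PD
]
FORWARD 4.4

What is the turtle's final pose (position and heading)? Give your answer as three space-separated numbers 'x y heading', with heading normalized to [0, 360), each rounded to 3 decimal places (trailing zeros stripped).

Answer: 0 -4.4 270

Derivation:
Executing turtle program step by step:
Start: pos=(0,0), heading=0, pen down
REPEAT 5 [
  -- iteration 1/5 --
  LT 90: heading 0 -> 90
  RT 180: heading 90 -> 270
  PD: pen down
  -- iteration 2/5 --
  LT 90: heading 270 -> 0
  RT 180: heading 0 -> 180
  PD: pen down
  -- iteration 3/5 --
  LT 90: heading 180 -> 270
  RT 180: heading 270 -> 90
  PD: pen down
  -- iteration 4/5 --
  LT 90: heading 90 -> 180
  RT 180: heading 180 -> 0
  PD: pen down
  -- iteration 5/5 --
  LT 90: heading 0 -> 90
  RT 180: heading 90 -> 270
  PD: pen down
]
FD 4.4: (0,0) -> (0,-4.4) [heading=270, draw]
Final: pos=(0,-4.4), heading=270, 1 segment(s) drawn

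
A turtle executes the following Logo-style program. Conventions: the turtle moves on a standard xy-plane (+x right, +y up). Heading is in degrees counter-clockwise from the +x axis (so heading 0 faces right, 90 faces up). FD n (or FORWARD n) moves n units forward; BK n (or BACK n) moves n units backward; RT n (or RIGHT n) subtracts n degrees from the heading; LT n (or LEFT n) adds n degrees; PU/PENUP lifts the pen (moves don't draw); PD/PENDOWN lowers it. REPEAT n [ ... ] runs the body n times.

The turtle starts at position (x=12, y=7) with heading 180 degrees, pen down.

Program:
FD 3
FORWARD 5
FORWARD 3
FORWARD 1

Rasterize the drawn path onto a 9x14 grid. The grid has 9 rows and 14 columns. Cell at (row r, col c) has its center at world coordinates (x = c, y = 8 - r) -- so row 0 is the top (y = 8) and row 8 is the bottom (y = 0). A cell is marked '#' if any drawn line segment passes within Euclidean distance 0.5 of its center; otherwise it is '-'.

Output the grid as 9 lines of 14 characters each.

Segment 0: (12,7) -> (9,7)
Segment 1: (9,7) -> (4,7)
Segment 2: (4,7) -> (1,7)
Segment 3: (1,7) -> (0,7)

Answer: --------------
#############-
--------------
--------------
--------------
--------------
--------------
--------------
--------------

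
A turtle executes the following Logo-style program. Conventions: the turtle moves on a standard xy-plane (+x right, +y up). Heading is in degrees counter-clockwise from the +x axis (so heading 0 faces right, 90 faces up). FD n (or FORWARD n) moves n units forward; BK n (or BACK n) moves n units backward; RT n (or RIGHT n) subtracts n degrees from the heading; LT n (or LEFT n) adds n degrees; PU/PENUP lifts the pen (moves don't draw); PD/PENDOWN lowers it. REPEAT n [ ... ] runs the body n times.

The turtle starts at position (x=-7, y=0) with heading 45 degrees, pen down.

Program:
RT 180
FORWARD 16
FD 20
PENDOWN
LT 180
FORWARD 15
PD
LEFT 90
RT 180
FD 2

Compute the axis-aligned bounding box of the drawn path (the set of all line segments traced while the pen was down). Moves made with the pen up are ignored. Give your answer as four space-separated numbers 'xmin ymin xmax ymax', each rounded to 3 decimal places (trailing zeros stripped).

Executing turtle program step by step:
Start: pos=(-7,0), heading=45, pen down
RT 180: heading 45 -> 225
FD 16: (-7,0) -> (-18.314,-11.314) [heading=225, draw]
FD 20: (-18.314,-11.314) -> (-32.456,-25.456) [heading=225, draw]
PD: pen down
LT 180: heading 225 -> 45
FD 15: (-32.456,-25.456) -> (-21.849,-14.849) [heading=45, draw]
PD: pen down
LT 90: heading 45 -> 135
RT 180: heading 135 -> 315
FD 2: (-21.849,-14.849) -> (-20.435,-16.263) [heading=315, draw]
Final: pos=(-20.435,-16.263), heading=315, 4 segment(s) drawn

Segment endpoints: x in {-32.456, -21.849, -20.435, -18.314, -7}, y in {-25.456, -16.263, -14.849, -11.314, 0}
xmin=-32.456, ymin=-25.456, xmax=-7, ymax=0

Answer: -32.456 -25.456 -7 0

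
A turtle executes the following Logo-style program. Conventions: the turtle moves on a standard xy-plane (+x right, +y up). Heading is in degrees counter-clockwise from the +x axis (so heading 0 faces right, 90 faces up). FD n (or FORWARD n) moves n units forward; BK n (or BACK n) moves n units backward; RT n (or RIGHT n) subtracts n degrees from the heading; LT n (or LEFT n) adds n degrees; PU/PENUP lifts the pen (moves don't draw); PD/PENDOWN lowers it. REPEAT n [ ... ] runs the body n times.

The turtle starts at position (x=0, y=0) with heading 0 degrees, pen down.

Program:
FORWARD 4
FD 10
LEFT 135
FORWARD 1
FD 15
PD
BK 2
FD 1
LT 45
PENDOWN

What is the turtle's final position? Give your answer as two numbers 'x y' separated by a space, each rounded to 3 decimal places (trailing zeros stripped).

Executing turtle program step by step:
Start: pos=(0,0), heading=0, pen down
FD 4: (0,0) -> (4,0) [heading=0, draw]
FD 10: (4,0) -> (14,0) [heading=0, draw]
LT 135: heading 0 -> 135
FD 1: (14,0) -> (13.293,0.707) [heading=135, draw]
FD 15: (13.293,0.707) -> (2.686,11.314) [heading=135, draw]
PD: pen down
BK 2: (2.686,11.314) -> (4.101,9.899) [heading=135, draw]
FD 1: (4.101,9.899) -> (3.393,10.607) [heading=135, draw]
LT 45: heading 135 -> 180
PD: pen down
Final: pos=(3.393,10.607), heading=180, 6 segment(s) drawn

Answer: 3.393 10.607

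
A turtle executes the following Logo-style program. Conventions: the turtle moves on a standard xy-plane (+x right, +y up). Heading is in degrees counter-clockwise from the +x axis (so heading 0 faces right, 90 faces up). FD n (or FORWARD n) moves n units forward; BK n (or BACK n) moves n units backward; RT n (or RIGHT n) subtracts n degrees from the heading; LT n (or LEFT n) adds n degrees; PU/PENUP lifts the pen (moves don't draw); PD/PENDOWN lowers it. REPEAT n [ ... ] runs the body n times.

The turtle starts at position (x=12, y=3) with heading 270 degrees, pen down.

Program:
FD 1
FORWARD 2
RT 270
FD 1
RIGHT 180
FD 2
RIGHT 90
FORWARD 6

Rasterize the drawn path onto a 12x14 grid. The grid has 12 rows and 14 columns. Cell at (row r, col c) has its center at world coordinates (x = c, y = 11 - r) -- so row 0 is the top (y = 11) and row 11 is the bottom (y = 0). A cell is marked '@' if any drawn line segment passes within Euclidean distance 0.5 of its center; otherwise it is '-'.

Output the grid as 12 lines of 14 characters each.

Segment 0: (12,3) -> (12,2)
Segment 1: (12,2) -> (12,0)
Segment 2: (12,0) -> (13,0)
Segment 3: (13,0) -> (11,-0)
Segment 4: (11,-0) -> (11,6)

Answer: --------------
--------------
--------------
--------------
--------------
-----------@--
-----------@--
-----------@--
-----------@@-
-----------@@-
-----------@@-
-----------@@@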